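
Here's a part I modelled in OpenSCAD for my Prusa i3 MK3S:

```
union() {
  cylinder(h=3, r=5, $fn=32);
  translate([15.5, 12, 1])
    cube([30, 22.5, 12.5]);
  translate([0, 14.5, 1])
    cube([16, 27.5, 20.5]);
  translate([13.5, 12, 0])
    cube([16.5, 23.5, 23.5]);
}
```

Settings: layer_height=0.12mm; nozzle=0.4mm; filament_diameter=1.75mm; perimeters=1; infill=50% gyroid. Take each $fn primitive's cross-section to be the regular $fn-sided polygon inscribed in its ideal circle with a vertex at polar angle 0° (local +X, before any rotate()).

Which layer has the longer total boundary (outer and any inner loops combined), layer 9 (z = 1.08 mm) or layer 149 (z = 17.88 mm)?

layer 9 (z = 1.08 mm)

Layer 9 (z = 1.08): the r=5 cylinder gives a regular 32-gon of circumradius 5 (constant along its height) (perimeter = 2·32·5.000·sin(180°/32) = 31.37 mm); the cube at (15.5, 12) (footprint 30×22.5) is included at this height (perimeter 105.00 mm); the cube at (0, 14.5) is present — its section is the full 16×27.5 rectangle (perimeter 87.00 mm); the cube at (13.5, 12) is present — its section is the full 16.5×23.5 rectangle (perimeter 80.00 mm); Merging all regions: the regions partially overlap (shared area 378.75 mm²), so the edge portions inside another operand are dropped and the merged outline is re-measured after clipping — boundary = 182.37 mm. So its perimeter = 182.37 mm. Layer 149 (z = 17.88): the cylinder is not intersected at this z (z outside [0, 3]); the cube at (15.5, 12) is not intersected at this z (z outside [1, 13.5]); the cube at (0, 14.5) is present — its section is the full 16×27.5 rectangle (perimeter 87.00 mm); the cube at (13.5, 12) is present — its section is the full 16.5×23.5 rectangle (perimeter 80.00 mm); Taking the union: the regions partially overlap (shared area 52.50 mm²), so the edge portions inside another operand are dropped and the merged outline is re-measured after clipping — boundary = 120.00 mm. So its perimeter = 120.00 mm. Layer 9 is larger (182.37 vs 120.00 mm).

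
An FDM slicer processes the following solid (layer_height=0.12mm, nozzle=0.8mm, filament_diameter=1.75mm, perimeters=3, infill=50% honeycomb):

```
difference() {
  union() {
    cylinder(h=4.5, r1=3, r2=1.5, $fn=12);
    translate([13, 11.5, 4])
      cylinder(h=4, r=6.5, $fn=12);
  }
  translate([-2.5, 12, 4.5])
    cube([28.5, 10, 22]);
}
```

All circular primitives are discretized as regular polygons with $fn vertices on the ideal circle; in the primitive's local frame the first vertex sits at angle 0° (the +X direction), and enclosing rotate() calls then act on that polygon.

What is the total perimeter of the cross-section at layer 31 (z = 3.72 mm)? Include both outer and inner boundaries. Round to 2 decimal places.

At z = 3.72 mm: the cone contributes a regular 12-gon of circumradius 1.760 (interpolated between r1=3 and r2=1.5 at t=0.827) (perimeter = 2·12·1.760·sin(180°/12) = 10.93 mm); the cylinder at (13, 11.5) does not reach this height (z outside [4, 8]); Combining (union): only the cone is present, so the union is just that shape — boundary = 10.93 mm; the cube at (-2.5, 12) does not reach this height (z outside [4.5, 26.5]); Taking the first minus the rest: none of the subtracted shapes is present at this height, so the result so far is unchanged — boundary = 10.93 mm. Overall, the cross-section is a single solid region. Total boundary length (outer) = 10.93 mm.

10.93 mm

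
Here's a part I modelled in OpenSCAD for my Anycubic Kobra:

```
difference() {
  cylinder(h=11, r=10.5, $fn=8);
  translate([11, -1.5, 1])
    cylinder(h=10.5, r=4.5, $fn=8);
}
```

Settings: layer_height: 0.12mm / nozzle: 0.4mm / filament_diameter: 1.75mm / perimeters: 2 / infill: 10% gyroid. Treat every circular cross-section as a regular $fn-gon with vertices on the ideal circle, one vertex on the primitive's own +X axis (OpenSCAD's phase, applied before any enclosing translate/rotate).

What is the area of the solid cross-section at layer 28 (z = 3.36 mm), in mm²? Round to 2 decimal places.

294.90 mm²

At z = 3.36 mm: the cylinder: section is a regular 8-gon, circumradius r=10.5 (area = (8/2)·10.500²·sin(360°/8) = 311.83 mm²); the cylinder at (11, -1.5): section is a regular 8-gon, circumradius r=4.5 (area = (8/2)·4.500²·sin(360°/8) = 57.28 mm²); Taking the first minus the rest: starting from the r=10.5 cylinder (311.83 mm²), the r=4.5 cylinder at (11, -1.5) partially overlaps it — only the 16.93 mm² overlap (of its 57.28 mm²) is removed, clipping the outline — area = 294.90 mm². Overall, the cross-section is a single solid region. Net area = 294.90 mm².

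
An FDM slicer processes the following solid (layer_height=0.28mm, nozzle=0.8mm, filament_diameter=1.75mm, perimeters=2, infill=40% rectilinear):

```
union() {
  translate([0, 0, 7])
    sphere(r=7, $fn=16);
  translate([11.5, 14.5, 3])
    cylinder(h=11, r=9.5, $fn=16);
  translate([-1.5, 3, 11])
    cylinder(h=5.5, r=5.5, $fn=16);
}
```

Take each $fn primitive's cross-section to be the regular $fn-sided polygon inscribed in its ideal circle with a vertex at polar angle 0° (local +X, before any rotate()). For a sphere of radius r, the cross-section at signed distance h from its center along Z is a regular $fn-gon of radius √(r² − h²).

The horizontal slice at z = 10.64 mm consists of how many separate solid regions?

2

At z = 10.64 mm: the sphere: section is a regular 16-gon, circumradius = √(r²−h²) = √(7²−3.64²) = 5.979; the cylinder at (11.5, 14.5): section is a regular 16-gon, circumradius r=9.5; the cylinder at (-1.5, 3) is not intersected at this z (z outside [11, 16.5]); Taking the union: the 2 present regions are separate (no shared area or edge), so areas and boundary lengths simply add and each stays a separate island — 2 connected regions. The result has 2 disconnected regions.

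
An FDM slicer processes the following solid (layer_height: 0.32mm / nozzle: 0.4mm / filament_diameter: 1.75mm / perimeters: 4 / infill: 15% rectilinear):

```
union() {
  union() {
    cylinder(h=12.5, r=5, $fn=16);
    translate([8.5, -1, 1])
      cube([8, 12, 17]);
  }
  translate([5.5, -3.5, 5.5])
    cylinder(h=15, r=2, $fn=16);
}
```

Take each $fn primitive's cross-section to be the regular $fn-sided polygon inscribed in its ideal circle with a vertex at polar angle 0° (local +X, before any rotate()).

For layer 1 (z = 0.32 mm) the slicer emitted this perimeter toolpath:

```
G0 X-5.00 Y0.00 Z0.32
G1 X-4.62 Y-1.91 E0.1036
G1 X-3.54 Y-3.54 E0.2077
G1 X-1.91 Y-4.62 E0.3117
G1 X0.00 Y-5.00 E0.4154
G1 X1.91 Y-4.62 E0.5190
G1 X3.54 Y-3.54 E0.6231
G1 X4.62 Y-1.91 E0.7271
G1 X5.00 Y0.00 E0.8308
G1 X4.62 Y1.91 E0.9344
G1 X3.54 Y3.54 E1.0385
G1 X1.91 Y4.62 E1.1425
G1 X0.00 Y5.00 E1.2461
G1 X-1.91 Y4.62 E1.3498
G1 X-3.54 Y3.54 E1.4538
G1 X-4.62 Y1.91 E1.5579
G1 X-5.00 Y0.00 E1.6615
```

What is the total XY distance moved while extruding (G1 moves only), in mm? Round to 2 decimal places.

31.22 mm

Sum the Euclidean lengths of each G1 segment: total = 31.22 mm.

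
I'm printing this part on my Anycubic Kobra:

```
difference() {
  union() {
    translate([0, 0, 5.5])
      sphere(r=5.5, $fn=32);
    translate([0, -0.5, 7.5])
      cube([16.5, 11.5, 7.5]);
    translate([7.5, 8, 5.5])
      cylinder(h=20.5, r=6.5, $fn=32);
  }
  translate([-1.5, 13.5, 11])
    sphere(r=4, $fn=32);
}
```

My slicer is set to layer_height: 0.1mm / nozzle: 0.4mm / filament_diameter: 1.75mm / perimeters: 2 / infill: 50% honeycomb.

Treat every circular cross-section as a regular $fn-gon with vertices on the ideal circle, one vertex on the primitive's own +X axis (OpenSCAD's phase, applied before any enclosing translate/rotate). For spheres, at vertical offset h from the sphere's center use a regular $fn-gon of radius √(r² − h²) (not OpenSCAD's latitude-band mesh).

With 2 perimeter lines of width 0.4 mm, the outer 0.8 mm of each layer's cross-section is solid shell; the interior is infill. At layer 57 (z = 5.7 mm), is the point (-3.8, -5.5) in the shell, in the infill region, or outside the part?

outside

At z = 5.7 mm: the r=5.5 sphere contributes a regular 32-gon of circumradius √(5.5²−0.2²) = 5.496; the cube at (0, -0.5) is not intersected at this z (z outside [7.5, 15]); the r=6.5 cylinder at (7.5, 8) contributes a regular 32-gon of circumradius 6.5; Taking the union: the regions partially overlap (shared area 3.17 mm²), so overlapping operands fuse into one piece — 1 connected region; the sphere at (-1.5, 13.5) is not intersected at this z (|z−center|=5.300 > r=4); After the difference (first − rest): none of the subtracted shapes is present at this height, so that combined region is unchanged — 1 connected region. Overall, the cross-section is a single solid region. The nearest boundary edge runs (-2.10, -5.08)→(-3.05, -4.57); distance from the point to it = 1.19 mm. The point is not inside any of the regions above, so it lies outside the cross-section (1.19 mm from the nearest boundary).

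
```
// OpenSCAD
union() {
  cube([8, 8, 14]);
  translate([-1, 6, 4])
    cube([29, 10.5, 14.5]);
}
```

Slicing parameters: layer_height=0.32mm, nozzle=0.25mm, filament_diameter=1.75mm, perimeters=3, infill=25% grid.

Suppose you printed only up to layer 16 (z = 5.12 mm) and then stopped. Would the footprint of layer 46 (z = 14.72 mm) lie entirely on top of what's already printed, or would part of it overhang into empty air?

entirely on top

Compare the two slices. At z = 5.12: the cube is present — its section is the full 8×8 rectangle (area 64.00 mm²); the cube at (-1, 6) is present — its section is the full 29×10.5 rectangle (area 304.50 mm²); Taking the union: the regions partially overlap — summed areas 368.50 mm² minus the doubly-counted overlap 16.00 mm² gives 352.50 mm² — area = 352.50 mm². At z = 14.72: the cube does not reach this height (z outside [0, 14]); the cube at (-1, 6) is present — its section is the full 29×10.5 rectangle (area 304.50 mm²); Merging all regions: only the 29×10.5 cube at (-1, 6) is present, so the union is just that shape — area = 304.50 mm². Checking containment: the cross-section at z = 14.72 is a subset of the cross-section at z = 5.12.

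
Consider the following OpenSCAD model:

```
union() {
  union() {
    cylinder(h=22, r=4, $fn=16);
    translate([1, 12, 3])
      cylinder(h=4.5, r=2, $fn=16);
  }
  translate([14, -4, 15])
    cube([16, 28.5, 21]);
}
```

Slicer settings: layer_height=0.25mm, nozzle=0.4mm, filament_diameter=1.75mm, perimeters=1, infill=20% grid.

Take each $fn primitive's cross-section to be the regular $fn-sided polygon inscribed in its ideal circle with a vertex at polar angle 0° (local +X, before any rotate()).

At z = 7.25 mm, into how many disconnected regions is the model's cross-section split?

At z = 7.25 mm: the cylinder: section is a regular 16-gon, circumradius r=4; the r=2 cylinder at (1, 12) gives a regular 16-gon of circumradius 2 (constant along its height); Taking the union: the 2 present regions are separate (no shared area or edge), so areas and boundary lengths simply add and each stays a separate island — 2 connected regions; the cube at (14, -4) does not reach this height (z outside [15, 36]); Taking the union: only that combined region is present, so the union is just that shape — 2 connected regions. The result has 2 disconnected regions.

2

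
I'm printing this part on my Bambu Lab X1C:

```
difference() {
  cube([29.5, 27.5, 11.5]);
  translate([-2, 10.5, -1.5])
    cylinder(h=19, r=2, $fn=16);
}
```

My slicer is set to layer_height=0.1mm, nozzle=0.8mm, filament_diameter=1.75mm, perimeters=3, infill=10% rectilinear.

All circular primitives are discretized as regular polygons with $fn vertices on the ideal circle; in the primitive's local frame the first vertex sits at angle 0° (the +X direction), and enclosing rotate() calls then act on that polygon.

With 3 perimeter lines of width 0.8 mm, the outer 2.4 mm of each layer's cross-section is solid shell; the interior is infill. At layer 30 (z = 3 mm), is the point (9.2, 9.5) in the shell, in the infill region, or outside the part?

At z = 3 mm: the cube is present — its section is the full 29.5×27.5 rectangle; the r=2 cylinder at (-2, 10.5) gives a regular 16-gon of circumradius 2 (constant along its height); Taking the first minus the rest: starting from the 29.5×27.5 cube, the r=2 cylinder at (-2, 10.5) misses the remaining region (no effect) — 1 connected region. Overall, the cross-section is a single solid region. The nearest boundary edge runs (0.00, 0.00)→(0.00, 10.50); distance from the point to it = 9.20 mm. The point is inside the cross-section and 9.20 mm from the nearest boundary — more than the 2.4 mm shell width (3 × 0.8), so it's in the infill interior.

infill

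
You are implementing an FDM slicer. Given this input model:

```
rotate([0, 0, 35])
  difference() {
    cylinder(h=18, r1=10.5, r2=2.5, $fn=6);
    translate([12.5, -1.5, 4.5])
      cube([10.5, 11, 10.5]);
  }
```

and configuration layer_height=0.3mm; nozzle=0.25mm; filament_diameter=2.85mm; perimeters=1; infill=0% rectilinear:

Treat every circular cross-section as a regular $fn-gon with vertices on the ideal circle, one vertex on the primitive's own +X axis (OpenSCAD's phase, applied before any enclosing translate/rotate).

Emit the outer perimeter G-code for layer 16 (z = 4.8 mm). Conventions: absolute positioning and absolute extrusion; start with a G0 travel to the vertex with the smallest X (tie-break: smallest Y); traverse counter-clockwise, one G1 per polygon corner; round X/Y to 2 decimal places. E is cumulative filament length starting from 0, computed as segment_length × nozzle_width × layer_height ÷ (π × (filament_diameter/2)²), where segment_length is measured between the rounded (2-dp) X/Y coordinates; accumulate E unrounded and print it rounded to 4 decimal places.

G0 X-7.58 Y3.54 Z4.80
G1 X-6.85 Y-4.80 E0.0984
G1 X0.73 Y-8.33 E0.1967
G1 X7.58 Y-3.54 E0.2950
G1 X6.85 Y4.80 E0.3934
G1 X-0.73 Y8.33 E0.4917
G1 X-7.58 Y3.54 E0.5900

At z = 4.8 mm: the cone (r1=10.5→r2=2.5) has section circumradius 8.367 here — a regular 6-gon; the 10.5×11 cube at (12.5, -1.5) contributes its full rectangle; After the difference (first − rest): starting from the cone, the 10.5×11 cube at (12.5, -1.5) misses the remaining region (no effect) — 1 connected region; (whole slice rotated 35° about Z — lengths, areas and connectivity unchanged). The outline is a single polygon with 6 vertices. Extrusion per mm of travel: 0.25 × 0.3 / (π × 1.425²) = 0.011757. Accumulating E over each segment gives final E = 0.5900.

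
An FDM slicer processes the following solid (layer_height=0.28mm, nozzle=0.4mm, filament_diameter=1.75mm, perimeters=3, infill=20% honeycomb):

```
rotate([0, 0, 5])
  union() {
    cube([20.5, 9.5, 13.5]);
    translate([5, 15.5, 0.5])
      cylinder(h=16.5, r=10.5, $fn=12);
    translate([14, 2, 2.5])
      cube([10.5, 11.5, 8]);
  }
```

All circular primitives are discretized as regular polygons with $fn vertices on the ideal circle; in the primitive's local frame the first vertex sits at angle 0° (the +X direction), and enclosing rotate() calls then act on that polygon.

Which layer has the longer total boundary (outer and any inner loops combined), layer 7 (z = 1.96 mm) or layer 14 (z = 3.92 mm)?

Layer 7 (z = 1.96): the cube (footprint 20.5×9.5) is included at this height (perimeter 60.00 mm); the r=10.5 cylinder at (5, 15.5) contributes a regular 12-gon of circumradius 10.5 (perimeter = 2·12·10.500·sin(180°/12) = 65.22 mm); the cube at (14, 2) does not reach this height (z outside [2.5, 10.5]); Merging all regions: the regions partially overlap (shared area 43.87 mm²), so the edge portions inside another operand are dropped and the merged outline is re-measured after clipping — boundary = 93.73 mm; (whole slice rotated 5° about Z — lengths, areas and connectivity unchanged). So its perimeter = 93.73 mm. Layer 14 (z = 3.92): the cube is present — its section is the full 20.5×9.5 rectangle (perimeter 60.00 mm); the r=10.5 cylinder at (5, 15.5) gives a regular 12-gon of circumradius 10.5 (constant along its height) (perimeter = 2·12·10.500·sin(180°/12) = 65.22 mm); the cube at (14, 2) is present — its section is the full 10.5×11.5 rectangle (perimeter 44.00 mm); Combining (union): the regions partially overlap (shared area 94.34 mm²), so the edge portions inside another operand are dropped and the merged outline is re-measured after clipping — boundary (outer + 1 inner loop) = 101.93 mm; (whole slice rotated 5° about Z — lengths, areas and connectivity unchanged). So its perimeter = 101.93 mm. Layer 14 is larger (101.93 vs 93.73 mm).

layer 14 (z = 3.92 mm)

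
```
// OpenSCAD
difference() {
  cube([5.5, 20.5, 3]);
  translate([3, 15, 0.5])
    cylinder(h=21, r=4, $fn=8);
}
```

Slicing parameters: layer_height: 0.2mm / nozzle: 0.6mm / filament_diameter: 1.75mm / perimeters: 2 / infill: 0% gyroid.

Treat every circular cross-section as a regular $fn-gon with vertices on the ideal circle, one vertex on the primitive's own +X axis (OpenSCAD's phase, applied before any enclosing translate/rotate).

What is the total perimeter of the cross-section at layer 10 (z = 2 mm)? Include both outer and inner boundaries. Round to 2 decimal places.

53.67 mm

At z = 2 mm: the 5.5×20.5 cube contributes its full rectangle (perimeter 52.00 mm); the r=4 cylinder at (3, 15) gives a regular 8-gon of circumradius 4 (constant along its height) (perimeter = 2·8·4.000·sin(180°/8) = 24.49 mm); Taking the first minus the rest: starting from the 5.5×20.5 cube, the r=4 cylinder at (3, 15) partially overlaps it — only the 37.62 mm² overlap (of its 45.25 mm²) is removed, clipping the outline — boundary = 53.67 mm. Overall, the cross-section has 2 separate islands. Total boundary length (outer) = 53.67 mm.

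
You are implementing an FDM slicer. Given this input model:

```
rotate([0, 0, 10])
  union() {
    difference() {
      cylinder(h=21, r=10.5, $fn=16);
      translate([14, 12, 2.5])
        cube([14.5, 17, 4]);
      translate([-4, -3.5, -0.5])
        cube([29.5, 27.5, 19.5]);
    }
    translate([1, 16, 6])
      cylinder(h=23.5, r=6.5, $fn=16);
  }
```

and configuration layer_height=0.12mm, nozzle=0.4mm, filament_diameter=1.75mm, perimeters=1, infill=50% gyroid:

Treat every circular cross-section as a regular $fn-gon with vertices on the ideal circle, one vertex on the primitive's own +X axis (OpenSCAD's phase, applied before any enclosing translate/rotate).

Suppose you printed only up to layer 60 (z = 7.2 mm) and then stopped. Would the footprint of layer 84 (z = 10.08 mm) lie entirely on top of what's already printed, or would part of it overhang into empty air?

entirely on top

Compare the two slices. At z = 7.2: the cylinder: section is a regular 16-gon, circumradius r=10.5 (area = (16/2)·10.500²·sin(360°/16) = 337.53 mm²); the cube at (14, 12) is not intersected at this z (z outside [2.5, 6.5]); the cube at (-4, -3.5) (footprint 29.5×27.5) is included at this height (area 811.25 mm²); Subtracting the remaining from the first: starting from the r=10.5 cylinder (337.53 mm²), the 29.5×27.5 cube at (-4, -3.5) partially overlaps it — only the 174.32 mm² overlap (of its 811.25 mm²) is removed, clipping the outline — area = 163.20 mm²; the r=6.5 cylinder at (1, 16) contributes a regular 16-gon of circumradius 6.5 (area = (16/2)·6.500²·sin(360°/16) = 129.35 mm²); Taking the union: the 2 present regions are separate (no shared area or edge), so areas and boundary lengths simply add and each stays a separate island — area = 292.55 mm²; (rotated 10° about Z; rotation is an isometry so areas/perimeters/island counts are preserved). At z = 10.08: the r=10.5 cylinder gives a regular 16-gon of circumradius 10.5 (constant along its height) (area = (16/2)·10.500²·sin(360°/16) = 337.53 mm²); the cube at (14, 12) is not intersected at this z (z outside [2.5, 6.5]); the cube at (-4, -3.5) is present — its section is the full 29.5×27.5 rectangle (area 811.25 mm²); Taking the first minus the rest: starting from the r=10.5 cylinder (337.53 mm²), the 29.5×27.5 cube at (-4, -3.5) partially overlaps it — only the 174.32 mm² overlap (of its 811.25 mm²) is removed, clipping the outline — area = 163.20 mm²; the r=6.5 cylinder at (1, 16) contributes a regular 16-gon of circumradius 6.5 (area = (16/2)·6.500²·sin(360°/16) = 129.35 mm²); Combining (union): the 2 present regions are separate (no shared area or edge), so areas and boundary lengths simply add and each stays a separate island — area = 292.55 mm²; (whole slice rotated 10° about Z — lengths, areas and connectivity unchanged). Checking containment: the cross-section at z = 10.08 is a subset of the cross-section at z = 7.2.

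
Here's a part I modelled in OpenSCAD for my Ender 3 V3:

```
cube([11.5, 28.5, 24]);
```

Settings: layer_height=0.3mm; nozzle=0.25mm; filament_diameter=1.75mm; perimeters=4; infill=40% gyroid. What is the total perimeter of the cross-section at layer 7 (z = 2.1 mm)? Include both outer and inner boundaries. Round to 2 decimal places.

At z = 2.1 mm: the cube (footprint 11.5×28.5) is included at this height (perimeter 80.00 mm). Overall, the cross-section is a single solid region. Total boundary length (outer) = 80.00 mm.

80.00 mm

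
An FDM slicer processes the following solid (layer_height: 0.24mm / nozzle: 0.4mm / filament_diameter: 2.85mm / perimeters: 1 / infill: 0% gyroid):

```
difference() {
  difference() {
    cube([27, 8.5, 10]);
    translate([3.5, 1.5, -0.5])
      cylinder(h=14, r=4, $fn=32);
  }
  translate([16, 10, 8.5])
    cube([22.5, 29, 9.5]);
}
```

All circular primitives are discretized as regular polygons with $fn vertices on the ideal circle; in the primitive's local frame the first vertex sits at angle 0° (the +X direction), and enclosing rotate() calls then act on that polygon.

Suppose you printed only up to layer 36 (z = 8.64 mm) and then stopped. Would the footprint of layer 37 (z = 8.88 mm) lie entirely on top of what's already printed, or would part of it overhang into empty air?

entirely on top

Compare the two slices. At z = 8.64: the cube (footprint 27×8.5) is included at this height (area 229.50 mm²); the r=4 cylinder at (3.5, 1.5) contributes a regular 32-gon of circumradius 4 (area = (32/2)·4.000²·sin(360°/32) = 49.94 mm²); Taking the first minus the rest: starting from the 27×8.5 cube (229.50 mm²), the r=4 cylinder at (3.5, 1.5) partially overlaps it — only the 35.43 mm² overlap (of its 49.94 mm²) is removed, clipping the outline — area = 194.07 mm²; the 22.5×29 cube at (16, 10) contributes its full rectangle (area 652.50 mm²); Taking the first minus the rest: starting from the result so far (194.07 mm²), the 22.5×29 cube at (16, 10) misses the remaining region (no effect) — area = 194.07 mm². At z = 8.88: the cube (footprint 27×8.5) is included at this height (area 229.50 mm²); the r=4 cylinder at (3.5, 1.5) contributes a regular 32-gon of circumradius 4 (area = (32/2)·4.000²·sin(360°/32) = 49.94 mm²); Taking the first minus the rest: starting from the 27×8.5 cube (229.50 mm²), the r=4 cylinder at (3.5, 1.5) partially overlaps it — only the 35.43 mm² overlap (of its 49.94 mm²) is removed, clipping the outline — area = 194.07 mm²; the cube at (16, 10) is present — its section is the full 22.5×29 rectangle (area 652.50 mm²); Taking the first minus the rest: starting from the result so far (194.07 mm²), the 22.5×29 cube at (16, 10) misses the remaining region (no effect) — area = 194.07 mm². Checking containment: the cross-section at z = 8.88 is a subset of the cross-section at z = 8.64.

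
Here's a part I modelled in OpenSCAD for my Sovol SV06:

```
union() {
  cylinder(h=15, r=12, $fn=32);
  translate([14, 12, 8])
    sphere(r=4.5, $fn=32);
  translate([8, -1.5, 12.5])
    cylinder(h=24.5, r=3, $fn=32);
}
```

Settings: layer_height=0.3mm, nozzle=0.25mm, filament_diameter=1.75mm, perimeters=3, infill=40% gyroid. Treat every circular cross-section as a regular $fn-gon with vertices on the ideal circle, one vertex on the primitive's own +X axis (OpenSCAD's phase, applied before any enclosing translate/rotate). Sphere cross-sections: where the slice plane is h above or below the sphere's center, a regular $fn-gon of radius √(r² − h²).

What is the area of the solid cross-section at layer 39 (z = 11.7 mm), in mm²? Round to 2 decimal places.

At z = 11.7 mm: the cylinder: section is a regular 32-gon, circumradius r=12 (area = (32/2)·12.000²·sin(360°/32) = 449.49 mm²); the sphere at (14, 12): section is a regular 32-gon, circumradius = √(r²−h²) = √(4.5²−3.7²) = 2.561 (area = (32/2)·2.561²·sin(360°/32) = 20.48 mm²); the cylinder at (8, -1.5) does not reach this height (z outside [12.5, 37]); Combining (union): the 2 present regions are separate (no shared area or edge), so areas and boundary lengths simply add and each stays a separate island — area = 469.96 mm². Overall, the cross-section has 2 separate islands. Net area = 469.96 mm².

469.96 mm²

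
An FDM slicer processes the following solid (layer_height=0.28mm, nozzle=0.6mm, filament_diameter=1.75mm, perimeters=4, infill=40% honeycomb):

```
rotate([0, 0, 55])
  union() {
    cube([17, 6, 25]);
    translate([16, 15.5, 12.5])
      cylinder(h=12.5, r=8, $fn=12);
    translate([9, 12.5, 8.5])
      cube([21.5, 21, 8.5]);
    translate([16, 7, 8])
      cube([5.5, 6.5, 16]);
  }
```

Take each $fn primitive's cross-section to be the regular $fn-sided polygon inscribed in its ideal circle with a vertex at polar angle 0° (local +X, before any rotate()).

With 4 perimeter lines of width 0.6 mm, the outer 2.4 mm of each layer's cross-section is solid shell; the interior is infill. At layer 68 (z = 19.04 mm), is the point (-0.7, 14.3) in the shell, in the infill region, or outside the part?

At z = 19.04 mm: the cube (footprint 17×6) is included at this height; the r=8 cylinder at (16, 15.5) contributes a regular 12-gon of circumradius 8; the cube at (9, 12.5) is absent (z outside [8.5, 17]); the cube at (16, 7) (footprint 5.5×6.5) is included at this height; Merging all regions: the regions partially overlap (shared area 28.12 mm²), so overlapping operands fuse into one piece — 2 connected regions; (rotated 55° about Z; rotation is an isometry so areas/perimeters/island counts are preserved). Overall, the cross-section has 2 separate islands. Undo the 55° rotation: the query point maps to (11.312, 8.776) in the un-rotated model frame. The nearest boundary edge runs (12.00, 8.57)→(9.07, 11.50); distance from the point to it = 0.34 mm. The point is not inside any of the regions above, so it lies outside the cross-section (0.34 mm from the nearest boundary).

outside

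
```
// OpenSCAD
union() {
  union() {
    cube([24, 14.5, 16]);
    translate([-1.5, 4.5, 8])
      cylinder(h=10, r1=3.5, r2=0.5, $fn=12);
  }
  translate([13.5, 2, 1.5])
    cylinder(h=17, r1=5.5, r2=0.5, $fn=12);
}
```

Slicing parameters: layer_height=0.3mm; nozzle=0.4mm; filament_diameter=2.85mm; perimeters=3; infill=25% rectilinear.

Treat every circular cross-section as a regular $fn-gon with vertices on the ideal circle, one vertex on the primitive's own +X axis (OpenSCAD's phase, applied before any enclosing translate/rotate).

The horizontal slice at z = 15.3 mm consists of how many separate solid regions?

At z = 15.3 mm: the cube (footprint 24×14.5) is included at this height; the cone at (-1.5, 4.5) (r1=3.5→r2=0.5) has section circumradius 1.310 here — a regular 12-gon; Combining (union): the 2 present regions are separate (no shared area or edge), so areas and boundary lengths simply add and each stays a separate island — 2 connected regions; the cone at (13.5, 2): at t=0.812 of its height the radius interpolates to r₁+(r₂−r₁)t = 1.441, giving a regular 12-gon of that circumradius; Taking the union: the cone at (13.5, 2) lies entirely inside the result so far, so the union is just the result so far — 2 connected regions. The result has 2 disconnected regions.

2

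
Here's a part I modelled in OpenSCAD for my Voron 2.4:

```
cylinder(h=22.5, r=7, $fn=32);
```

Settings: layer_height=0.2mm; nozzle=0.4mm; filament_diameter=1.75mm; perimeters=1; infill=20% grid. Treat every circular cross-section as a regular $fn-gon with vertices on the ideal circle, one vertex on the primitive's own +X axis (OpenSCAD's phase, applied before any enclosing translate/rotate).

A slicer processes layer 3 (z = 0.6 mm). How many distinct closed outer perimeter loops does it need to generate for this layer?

At z = 0.6 mm: the r=7 cylinder gives a regular 32-gon of circumradius 7 (constant along its height). The result has 1 disconnected region.

1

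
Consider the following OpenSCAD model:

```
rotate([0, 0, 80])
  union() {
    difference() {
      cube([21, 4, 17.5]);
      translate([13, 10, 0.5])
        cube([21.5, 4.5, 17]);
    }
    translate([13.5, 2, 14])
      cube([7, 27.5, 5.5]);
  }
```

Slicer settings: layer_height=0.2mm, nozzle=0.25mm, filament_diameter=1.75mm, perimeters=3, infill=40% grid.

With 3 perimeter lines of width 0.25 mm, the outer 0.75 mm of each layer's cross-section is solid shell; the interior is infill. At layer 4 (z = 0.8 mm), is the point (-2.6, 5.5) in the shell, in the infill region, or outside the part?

At z = 0.8 mm: the cube (footprint 21×4) is included at this height; the 21.5×4.5 cube at (13, 10) contributes its full rectangle; Subtracting the remaining from the first: starting from the 21×4 cube, the 21.5×4.5 cube at (13, 10) misses the remaining region (no effect) — 1 connected region; the cube at (13.5, 2) is absent (z outside [14, 19.5]); Combining (union): only that combined region is present, so the union is just that shape — 1 connected region; (whole slice rotated 80° about Z — lengths, areas and connectivity unchanged). Overall, the cross-section is a single solid region. Undo the 80° rotation: the query point maps to (4.965, 3.516) in the un-rotated model frame. The nearest boundary edge runs (0.00, 4.00)→(21.00, 4.00); distance from the point to it = 0.48 mm. The point is inside the cross-section, 0.48 mm from the nearest boundary — within the 0.75 mm shell band (3 × 0.25).

shell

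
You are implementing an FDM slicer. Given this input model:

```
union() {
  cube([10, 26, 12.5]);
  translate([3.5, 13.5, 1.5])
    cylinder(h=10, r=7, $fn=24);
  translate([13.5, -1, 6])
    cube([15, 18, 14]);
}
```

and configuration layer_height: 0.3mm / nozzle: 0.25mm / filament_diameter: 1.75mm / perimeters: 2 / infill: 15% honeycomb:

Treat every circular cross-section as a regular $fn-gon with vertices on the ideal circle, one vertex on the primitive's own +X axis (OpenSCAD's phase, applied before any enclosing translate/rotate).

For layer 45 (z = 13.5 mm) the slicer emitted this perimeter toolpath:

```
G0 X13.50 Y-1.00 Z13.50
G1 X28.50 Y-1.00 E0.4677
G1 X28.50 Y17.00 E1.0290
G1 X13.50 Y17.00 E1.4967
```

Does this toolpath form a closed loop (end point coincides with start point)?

Start point (G0): (13.50, -1.00). End point (last G1): the path does not return to the start — open.

no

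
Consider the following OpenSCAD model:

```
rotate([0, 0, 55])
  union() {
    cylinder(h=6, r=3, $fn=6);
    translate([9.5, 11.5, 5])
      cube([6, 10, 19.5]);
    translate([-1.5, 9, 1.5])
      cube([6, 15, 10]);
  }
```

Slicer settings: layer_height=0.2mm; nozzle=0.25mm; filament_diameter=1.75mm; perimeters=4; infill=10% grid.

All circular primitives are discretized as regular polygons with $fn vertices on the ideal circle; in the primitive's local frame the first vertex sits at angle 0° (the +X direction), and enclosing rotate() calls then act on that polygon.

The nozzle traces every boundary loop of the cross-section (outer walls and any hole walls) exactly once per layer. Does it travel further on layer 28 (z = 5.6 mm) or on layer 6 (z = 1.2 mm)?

layer 28 (z = 5.6 mm)

Layer 28 (z = 5.6): the r=3 cylinder gives a regular 6-gon of circumradius 3 (constant along its height) (perimeter = 2·6·3.000·sin(180°/6) = 18.00 mm); the cube at (9.5, 11.5) (footprint 6×10) is included at this height (perimeter 32.00 mm); the cube at (-1.5, 9) (footprint 6×15) is included at this height (perimeter 42.00 mm); Merging all regions: the 3 present regions are separate (no shared area or edge), so areas and boundary lengths simply add and each stays a separate island — boundary = 92.00 mm; (rotated 55° about Z; rotation is an isometry so areas/perimeters/island counts are preserved). So its perimeter = 92.00 mm. Layer 6 (z = 1.2): the cylinder: section is a regular 6-gon, circumradius r=3 (perimeter = 2·6·3.000·sin(180°/6) = 18.00 mm); the cube at (9.5, 11.5) does not reach this height (z outside [5, 24.5]); the cube at (-1.5, 9) does not reach this height (z outside [1.5, 11.5]); Combining (union): only the r=3 cylinder is present, so the union is just that shape — boundary = 18.00 mm; (rotated 55° about Z; rotation is an isometry so areas/perimeters/island counts are preserved). So its perimeter = 18.00 mm. Layer 28 is larger (92.00 vs 18.00 mm).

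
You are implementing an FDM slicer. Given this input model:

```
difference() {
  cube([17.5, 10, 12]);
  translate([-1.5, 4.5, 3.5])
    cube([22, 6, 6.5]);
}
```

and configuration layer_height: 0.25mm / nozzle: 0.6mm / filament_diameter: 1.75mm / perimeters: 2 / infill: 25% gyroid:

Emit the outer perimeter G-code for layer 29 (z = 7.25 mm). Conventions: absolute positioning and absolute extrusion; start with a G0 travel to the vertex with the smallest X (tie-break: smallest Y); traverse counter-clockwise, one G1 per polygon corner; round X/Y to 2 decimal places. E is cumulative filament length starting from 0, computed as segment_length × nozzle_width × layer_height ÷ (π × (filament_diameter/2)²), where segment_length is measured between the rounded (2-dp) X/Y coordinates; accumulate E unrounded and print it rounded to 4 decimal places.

At z = 7.25 mm: the cube is present — its section is the full 17.5×10 rectangle; the cube at (-1.5, 4.5) is present — its section is the full 22×6 rectangle; Subtracting the remaining from the first: starting from the 17.5×10 cube, the 22×6 cube at (-1.5, 4.5) partially overlaps it — only the 96.25 mm² overlap (of its 132.00 mm²) is removed, clipping the outline — 1 connected region. The outline is a single polygon with 4 vertices. Extrusion per mm of travel: 0.6 × 0.25 / (π × 0.875²) = 0.062363. Accumulating E over each segment gives final E = 2.7440.

G0 X0.00 Y0.00 Z7.25
G1 X17.50 Y0.00 E1.0913
G1 X17.50 Y4.50 E1.3720
G1 X0.00 Y4.50 E2.4633
G1 X0.00 Y0.00 E2.7440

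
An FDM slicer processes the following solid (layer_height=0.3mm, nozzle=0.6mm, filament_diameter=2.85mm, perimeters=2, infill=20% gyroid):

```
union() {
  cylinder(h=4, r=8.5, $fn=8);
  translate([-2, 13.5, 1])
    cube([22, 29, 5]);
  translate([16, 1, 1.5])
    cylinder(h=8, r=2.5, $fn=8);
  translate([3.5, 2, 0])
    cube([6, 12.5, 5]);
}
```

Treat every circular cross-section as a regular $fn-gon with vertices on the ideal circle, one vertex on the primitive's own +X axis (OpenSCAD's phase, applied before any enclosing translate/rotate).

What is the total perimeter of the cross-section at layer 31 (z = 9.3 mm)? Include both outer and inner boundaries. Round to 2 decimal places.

At z = 9.3 mm: the cylinder is absent (z outside [0, 4]); the cube at (-2, 13.5) is absent (z outside [1, 6]); the r=2.5 cylinder at (16, 1) contributes a regular 8-gon of circumradius 2.5 (perimeter = 2·8·2.500·sin(180°/8) = 15.31 mm); the cube at (3.5, 2) is not intersected at this z (z outside [0, 5]); Merging all regions: only the r=2.5 cylinder at (16, 1) is present, so the union is just that shape — boundary = 15.31 mm. Overall, the cross-section is a single solid region. Total boundary length (outer) = 15.31 mm.

15.31 mm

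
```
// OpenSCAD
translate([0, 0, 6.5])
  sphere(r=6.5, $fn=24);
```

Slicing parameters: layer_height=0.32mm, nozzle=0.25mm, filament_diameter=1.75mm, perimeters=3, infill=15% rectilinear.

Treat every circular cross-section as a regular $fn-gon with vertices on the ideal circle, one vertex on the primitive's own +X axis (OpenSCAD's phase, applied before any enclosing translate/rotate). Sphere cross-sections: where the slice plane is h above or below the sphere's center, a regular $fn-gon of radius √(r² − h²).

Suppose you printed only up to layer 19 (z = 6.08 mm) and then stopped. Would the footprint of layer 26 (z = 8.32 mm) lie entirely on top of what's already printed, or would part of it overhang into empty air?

entirely on top

Compare the two slices. At z = 6.08: the sphere: section is a regular 24-gon, circumradius = √(r²−h²) = √(6.5²−0.42²) = 6.486 (area = (24/2)·6.486²·sin(360°/24) = 130.67 mm²). At z = 8.32: the r=6.5 sphere contributes a regular 24-gon of circumradius √(6.5²−1.82²) = 6.240 (area = (24/2)·6.240²·sin(360°/24) = 120.93 mm²). Checking containment: the cross-section at z = 8.32 is a subset of the cross-section at z = 6.08.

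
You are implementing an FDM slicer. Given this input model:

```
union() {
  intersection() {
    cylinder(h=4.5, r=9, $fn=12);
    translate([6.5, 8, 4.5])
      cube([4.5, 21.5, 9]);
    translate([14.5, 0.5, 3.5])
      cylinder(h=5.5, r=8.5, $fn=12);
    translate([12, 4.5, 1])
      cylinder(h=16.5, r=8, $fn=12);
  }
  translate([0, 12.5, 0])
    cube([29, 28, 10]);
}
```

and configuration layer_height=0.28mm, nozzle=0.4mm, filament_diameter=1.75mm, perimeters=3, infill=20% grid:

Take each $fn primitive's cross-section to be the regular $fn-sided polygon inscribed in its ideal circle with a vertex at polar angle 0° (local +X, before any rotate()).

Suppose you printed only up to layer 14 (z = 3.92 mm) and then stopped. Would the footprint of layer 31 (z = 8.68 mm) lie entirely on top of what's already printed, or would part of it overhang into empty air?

Compare the two slices. At z = 3.92: the r=9 cylinder contributes a regular 12-gon of circumradius 9 (area = (12/2)·9.000²·sin(360°/12) = 243.00 mm²); the cube at (6.5, 8) is not intersected at this z (z outside [4.5, 13.5]); the r=8.5 cylinder at (14.5, 0.5) contributes a regular 12-gon of circumradius 8.5 (area = (12/2)·8.500²·sin(360°/12) = 216.75 mm²); the cylinder at (12, 4.5): section is a regular 12-gon, circumradius r=8 (area = (12/2)·8.000²·sin(360°/12) = 192.00 mm²); Taking the intersection: at least one operand is absent at this height, so nothing remains; the cube at (0, 12.5) is present — its section is the full 29×28 rectangle (area 812.00 mm²); Combining (union): only the 29×28 cube at (0, 12.5) is present, so the union is just that shape — area = 812.00 mm². At z = 8.68: the cylinder is not intersected at this z (z outside [0, 4.5]); the cube at (6.5, 8) (footprint 4.5×21.5) is included at this height (area 96.75 mm²); the r=8.5 cylinder at (14.5, 0.5) contributes a regular 12-gon of circumradius 8.5 (area = (12/2)·8.500²·sin(360°/12) = 216.75 mm²); the r=8 cylinder at (12, 4.5) gives a regular 12-gon of circumradius 8 (constant along its height) (area = (12/2)·8.000²·sin(360°/12) = 192.00 mm²); After intersecting: at least one operand is absent at this height, so nothing remains; the 29×28 cube at (0, 12.5) contributes its full rectangle (area 812.00 mm²); Merging all regions: only the 29×28 cube at (0, 12.5) is present, so the union is just that shape — area = 812.00 mm². Checking containment: the cross-section at z = 8.68 is a subset of the cross-section at z = 3.92.

entirely on top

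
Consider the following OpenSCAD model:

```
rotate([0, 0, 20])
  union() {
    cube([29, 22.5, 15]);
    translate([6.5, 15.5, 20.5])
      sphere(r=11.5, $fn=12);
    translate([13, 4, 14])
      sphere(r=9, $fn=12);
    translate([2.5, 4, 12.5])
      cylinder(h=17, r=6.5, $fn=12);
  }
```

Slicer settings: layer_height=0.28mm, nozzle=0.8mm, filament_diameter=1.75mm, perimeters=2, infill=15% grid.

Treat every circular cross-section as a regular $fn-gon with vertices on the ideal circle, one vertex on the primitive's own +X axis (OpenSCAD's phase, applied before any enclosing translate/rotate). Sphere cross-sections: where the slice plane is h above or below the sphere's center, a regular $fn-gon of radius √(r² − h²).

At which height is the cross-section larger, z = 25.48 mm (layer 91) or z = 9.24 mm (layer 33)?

layer 33 (z = 9.24 mm)

Layer 91 (z = 25.48): the cube is not intersected at this z (z outside [0, 15]); the r=11.5 sphere at (6.5, 15.5) slices to a regular 12-gon of circumradius 10.366 (√(r²−h²) with h=4.98 from center) (area = (12/2)·10.366²·sin(360°/12) = 322.35 mm²); the sphere at (13, 4) does not reach this height (|z−center|=11.480 > r=9); the r=6.5 cylinder at (2.5, 4) gives a regular 12-gon of circumradius 6.5 (constant along its height) (area = (12/2)·6.500²·sin(360°/12) = 126.75 mm²); Combining (union): the regions partially overlap — summed areas 449.10 mm² minus the doubly-counted overlap 31.57 mm² gives 417.53 mm² — area = 417.53 mm²; (whole slice rotated 20° about Z — lengths, areas and connectivity unchanged). So its area = 417.53 mm². Layer 33 (z = 9.24): the 29×22.5 cube contributes its full rectangle (area 652.50 mm²); the r=11.5 sphere at (6.5, 15.5) contributes a regular 12-gon of circumradius √(11.5²−11.26²) = 2.337 (area = (12/2)·2.337²·sin(360°/12) = 16.39 mm²); the r=9 sphere at (13, 4) slices to a regular 12-gon of circumradius 7.638 (√(r²−h²) with h=4.76 from center) (area = (12/2)·7.638²·sin(360°/12) = 175.03 mm²); the cylinder at (2.5, 4) is absent (z outside [12.5, 29.5]); Taking the union: the regions partially overlap — summed areas 843.91 mm² minus the doubly-counted overlap 160.70 mm² gives 683.22 mm² — area = 683.22 mm²; (whole slice rotated 20° about Z — lengths, areas and connectivity unchanged). So its area = 683.22 mm². Layer 33 is larger (683.22 vs 417.53 mm²).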